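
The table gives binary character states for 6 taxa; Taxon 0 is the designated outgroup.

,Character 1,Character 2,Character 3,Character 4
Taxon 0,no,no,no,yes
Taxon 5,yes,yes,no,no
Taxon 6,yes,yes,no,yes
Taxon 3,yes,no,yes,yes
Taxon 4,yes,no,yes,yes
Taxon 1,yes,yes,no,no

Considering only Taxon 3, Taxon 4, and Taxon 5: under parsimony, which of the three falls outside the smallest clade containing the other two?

Taxon 5

Character polarity is set by the outgroup: the derived state is whichever differs from the outgroup's state, so for Character 4 the derived state is 'no', and for the remaining characters it is 'yes'.
All ingroup taxa share the derived state 'yes' for Character 1; it defines the ingroup but does not resolve relationships within it.
Character 2: derived state 'yes' in Taxon 1, Taxon 5, and Taxon 6 only — synapomorphy for {Taxon 1, Taxon 5, Taxon 6}.
Character 3 (derived state 'yes') is shared by Taxon 3 and Taxon 4 — a synapomorphy uniting that clade.
Only Taxon 1 and Taxon 5 show the derived state 'no' for Character 4, supporting them as a clade.
Most parsimonious ingroup topology: (((Taxon 5,Taxon 1),Taxon 6),(Taxon 3,Taxon 4)).
Taxon 3 and Taxon 4 share a more recent common ancestor with each other than either does with Taxon 5, so Taxon 5 is the least closely related of the three.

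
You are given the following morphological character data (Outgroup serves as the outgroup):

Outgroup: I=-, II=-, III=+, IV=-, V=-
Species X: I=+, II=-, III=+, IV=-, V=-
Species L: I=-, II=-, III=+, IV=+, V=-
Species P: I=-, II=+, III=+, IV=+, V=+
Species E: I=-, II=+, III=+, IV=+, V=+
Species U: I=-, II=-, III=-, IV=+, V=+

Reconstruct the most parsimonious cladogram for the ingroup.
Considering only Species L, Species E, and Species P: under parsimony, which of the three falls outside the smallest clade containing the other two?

Character polarity is set by the outgroup: the derived state is whichever differs from the outgroup's state, so for III the derived state is '-', and for the remaining characters it is '+'.
I (derived state '+') is unique to Species X (autapomorphy; uninformative for grouping).
II: derived state '+' in Species E and Species P only — synapomorphy for {Species E, Species P}.
III: derived state '-' in Species U only — an autapomorphy, so it tells us nothing about relationships among taxa.
IV: derived state '+' in Species E, Species L, Species P, and Species U only — synapomorphy for {Species E, Species L, Species P, Species U}.
V (derived state '+') is shared by Species E, Species P, and Species U — a synapomorphy uniting that clade.
Most parsimonious ingroup topology: (Species X,(Species L,((Species P,Species E),Species U))).
Species P and Species E share a more recent common ancestor with each other than either does with Species L, so Species L is the least closely related of the three.

Species L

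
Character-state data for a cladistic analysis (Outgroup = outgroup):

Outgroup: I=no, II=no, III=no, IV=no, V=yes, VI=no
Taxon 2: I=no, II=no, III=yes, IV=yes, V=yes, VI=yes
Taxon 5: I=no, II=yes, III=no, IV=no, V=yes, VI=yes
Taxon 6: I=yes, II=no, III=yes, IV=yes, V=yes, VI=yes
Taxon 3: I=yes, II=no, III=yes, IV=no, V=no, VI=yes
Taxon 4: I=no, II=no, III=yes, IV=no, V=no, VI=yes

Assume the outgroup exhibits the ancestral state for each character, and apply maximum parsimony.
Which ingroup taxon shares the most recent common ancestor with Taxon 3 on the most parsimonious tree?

Taxon 4

Character polarity is set by the outgroup: the derived state is whichever differs from the outgroup's state, so for V the derived state is 'no', and for the remaining characters it is 'yes'.
I groups Taxon 3 and Taxon 6, which is incompatible with the clades supported by the remaining characters; treating it as convergent (homoplasy) costs fewer steps than any alternative tree.
II (derived state 'yes') is unique to Taxon 5 (autapomorphy; uninformative for grouping).
III (derived state 'yes') is shared by Taxon 2, Taxon 3, Taxon 4, and Taxon 6 — a synapomorphy uniting that clade.
IV (derived state 'yes') is shared by Taxon 2 and Taxon 6 — a synapomorphy uniting that clade.
V: derived state 'no' in Taxon 3 and Taxon 4 only — synapomorphy for {Taxon 3, Taxon 4}.
All ingroup taxa share the derived state 'yes' for VI; it defines the ingroup but does not resolve relationships within it.
Most parsimonious ingroup topology: (((Taxon 2,Taxon 6),(Taxon 3,Taxon 4)),Taxon 5).
Taxon 3 and Taxon 4 form a cherry on this tree, so they are sister taxa.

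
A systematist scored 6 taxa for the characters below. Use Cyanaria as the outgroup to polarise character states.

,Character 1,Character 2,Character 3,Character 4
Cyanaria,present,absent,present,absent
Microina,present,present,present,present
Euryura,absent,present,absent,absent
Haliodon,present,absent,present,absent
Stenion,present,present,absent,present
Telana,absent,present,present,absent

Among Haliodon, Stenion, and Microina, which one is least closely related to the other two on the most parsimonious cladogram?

Haliodon

Character polarity is set by the outgroup: the derived state is whichever differs from the outgroup's state, so for Character 1, Character 3 the derived state is 'absent', and for the remaining characters it is 'present'.
Character 1: derived state 'absent' in Euryura and Telana only — synapomorphy for {Euryura, Telana}.
Only Euryura, Microina, Stenion, and Telana show the derived state 'present' for Character 2, supporting them as a clade.
Character 3 (state 'absent') occurs in Euryura and Stenion but conflicts with the nesting implied by the other characters — most parsimoniously interpreted as homoplasy.
Only Microina and Stenion show the derived state 'present' for Character 4, supporting them as a clade.
Most parsimonious ingroup topology: (((Microina,Stenion),(Euryura,Telana)),Haliodon).
Stenion and Microina share a more recent common ancestor with each other than either does with Haliodon, so Haliodon is the least closely related of the three.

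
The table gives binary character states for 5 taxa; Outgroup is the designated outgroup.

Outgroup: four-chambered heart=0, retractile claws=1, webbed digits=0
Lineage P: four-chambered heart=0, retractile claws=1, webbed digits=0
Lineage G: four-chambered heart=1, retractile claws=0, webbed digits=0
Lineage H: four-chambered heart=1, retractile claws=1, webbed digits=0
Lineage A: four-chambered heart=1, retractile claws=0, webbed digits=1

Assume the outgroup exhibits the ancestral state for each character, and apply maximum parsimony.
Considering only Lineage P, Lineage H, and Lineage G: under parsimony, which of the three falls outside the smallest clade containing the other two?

Character polarity is set by the outgroup: the derived state is whichever differs from the outgroup's state, so for retractile claws the derived state is '0', and for the remaining characters it is '1'.
four-chambered heart: derived state '1' in Lineage A, Lineage G, and Lineage H only — synapomorphy for {Lineage A, Lineage G, Lineage H}.
retractile claws (derived state '0') is shared by Lineage A and Lineage G — a synapomorphy uniting that clade.
webbed digits (derived state '1') is unique to Lineage A (autapomorphy; uninformative for grouping).
Most parsimonious ingroup topology: (Lineage P,((Lineage G,Lineage A),Lineage H)).
Lineage G and Lineage H share a more recent common ancestor with each other than either does with Lineage P, so Lineage P is the least closely related of the three.

Lineage P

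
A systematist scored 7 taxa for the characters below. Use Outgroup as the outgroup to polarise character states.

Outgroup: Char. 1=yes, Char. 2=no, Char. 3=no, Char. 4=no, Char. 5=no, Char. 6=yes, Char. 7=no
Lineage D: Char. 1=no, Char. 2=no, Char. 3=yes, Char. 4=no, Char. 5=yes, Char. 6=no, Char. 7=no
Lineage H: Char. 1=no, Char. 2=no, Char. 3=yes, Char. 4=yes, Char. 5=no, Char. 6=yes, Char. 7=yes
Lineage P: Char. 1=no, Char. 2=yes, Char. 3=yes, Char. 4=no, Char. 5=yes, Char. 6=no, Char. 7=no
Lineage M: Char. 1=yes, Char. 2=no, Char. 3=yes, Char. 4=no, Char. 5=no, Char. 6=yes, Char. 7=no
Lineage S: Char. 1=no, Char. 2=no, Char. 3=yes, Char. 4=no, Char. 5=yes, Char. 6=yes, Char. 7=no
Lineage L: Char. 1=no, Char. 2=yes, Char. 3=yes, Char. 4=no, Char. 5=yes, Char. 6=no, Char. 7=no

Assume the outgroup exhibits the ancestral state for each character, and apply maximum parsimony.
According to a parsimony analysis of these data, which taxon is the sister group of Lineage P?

Character polarity is set by the outgroup: the derived state is whichever differs from the outgroup's state, so for Char. 1, Char. 6 the derived state is 'no', and for the remaining characters it is 'yes'.
Char. 1: derived state 'no' in Lineage D, Lineage H, Lineage L, Lineage P, and Lineage S only — synapomorphy for {Lineage D, Lineage H, Lineage L, Lineage P, Lineage S}.
Char. 2 (derived state 'yes') is shared by Lineage L and Lineage P — a synapomorphy uniting that clade.
Char. 3 (derived state 'yes') is shared by all ingroup taxa — unites the whole ingroup.
Char. 4 (derived state 'yes') is unique to Lineage H (autapomorphy; uninformative for grouping).
Char. 5: derived state 'yes' in Lineage D, Lineage L, Lineage P, and Lineage S only — synapomorphy for {Lineage D, Lineage L, Lineage P, Lineage S}.
Only Lineage D, Lineage L, and Lineage P show the derived state 'no' for Char. 6, supporting them as a clade.
Char. 7 (derived state 'yes') is unique to Lineage H (autapomorphy; uninformative for grouping).
Most parsimonious ingroup topology: ((((Lineage D,(Lineage P,Lineage L)),Lineage S),Lineage H),Lineage M).
Lineage P and Lineage L form a cherry on this tree, so they are sister taxa.

Lineage L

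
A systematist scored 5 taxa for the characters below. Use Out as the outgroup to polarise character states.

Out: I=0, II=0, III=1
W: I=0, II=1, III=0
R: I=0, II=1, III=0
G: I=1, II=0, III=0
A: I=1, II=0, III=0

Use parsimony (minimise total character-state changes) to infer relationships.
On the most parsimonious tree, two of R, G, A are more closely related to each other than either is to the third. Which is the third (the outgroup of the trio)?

R

Character polarity is set by the outgroup: the derived state is whichever differs from the outgroup's state, so for III the derived state is '0', and for the remaining characters it is '1'.
I (derived state '1') is shared by A and G — a synapomorphy uniting that clade.
Only R and W show the derived state '1' for II, supporting them as a clade.
III (derived state '0') is shared by all ingroup taxa — unites the whole ingroup.
Most parsimonious ingroup topology: ((W,R),(G,A)).
G and A share a more recent common ancestor with each other than either does with R, so R is the least closely related of the three.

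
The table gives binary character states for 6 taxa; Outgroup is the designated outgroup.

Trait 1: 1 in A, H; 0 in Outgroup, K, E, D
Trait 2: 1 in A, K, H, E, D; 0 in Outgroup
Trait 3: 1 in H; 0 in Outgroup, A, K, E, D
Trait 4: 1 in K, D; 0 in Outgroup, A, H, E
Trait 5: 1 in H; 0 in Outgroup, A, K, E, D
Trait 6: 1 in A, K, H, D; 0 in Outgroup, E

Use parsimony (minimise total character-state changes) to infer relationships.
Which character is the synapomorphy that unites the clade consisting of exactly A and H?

The outgroup has state '0' for every character, so '1' is the derived state throughout.
Only A and H show the derived state '1' for Trait 1, supporting them as a clade.
Trait 2 (derived state '1') is shared by all ingroup taxa — unites the whole ingroup.
Trait 3: derived state '1' in H only — an autapomorphy, so it tells us nothing about relationships among taxa.
Trait 4: derived state '1' in D and K only — synapomorphy for {D, K}.
Trait 5: derived state '1' in H only — an autapomorphy, so it tells us nothing about relationships among taxa.
Trait 6 (derived state '1') is shared by A, D, H, and K — a synapomorphy uniting that clade.
Most parsimonious ingroup topology: (((A,H),(K,D)),E).
The clade {A, H} is supported by Trait 1: its derived state '1' occurs in exactly those taxa and in no other taxon (including the outgroup).

Trait 1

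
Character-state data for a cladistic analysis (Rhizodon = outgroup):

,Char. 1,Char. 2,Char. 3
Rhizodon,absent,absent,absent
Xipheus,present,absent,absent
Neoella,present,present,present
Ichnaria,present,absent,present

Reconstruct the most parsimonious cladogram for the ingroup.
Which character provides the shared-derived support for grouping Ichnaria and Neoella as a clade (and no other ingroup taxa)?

The outgroup has state 'absent' for every character, so 'present' is the derived state throughout.
Char. 1 (derived state 'present') is shared by all ingroup taxa — unites the whole ingroup.
Char. 2: derived state 'present' in Neoella only — an autapomorphy, so it tells us nothing about relationships among taxa.
Char. 3: derived state 'present' in Ichnaria and Neoella only — synapomorphy for {Ichnaria, Neoella}.
Most parsimonious ingroup topology: (Xipheus,(Neoella,Ichnaria)).
The clade {Ichnaria, Neoella} is supported by Char. 3: its derived state 'present' occurs in exactly those taxa and in no other taxon (including the outgroup).

Char. 3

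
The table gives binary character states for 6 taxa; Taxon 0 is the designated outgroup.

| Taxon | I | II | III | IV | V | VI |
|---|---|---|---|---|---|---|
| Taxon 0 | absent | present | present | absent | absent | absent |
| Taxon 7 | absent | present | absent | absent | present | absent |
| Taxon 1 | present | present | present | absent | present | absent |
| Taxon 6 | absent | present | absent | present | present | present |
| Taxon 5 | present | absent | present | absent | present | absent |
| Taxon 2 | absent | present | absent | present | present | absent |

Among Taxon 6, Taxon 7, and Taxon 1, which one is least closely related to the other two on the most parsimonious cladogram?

Character polarity is set by the outgroup: the derived state is whichever differs from the outgroup's state, so for II, III the derived state is 'absent', and for the remaining characters it is 'present'.
I (derived state 'present') is shared by Taxon 1 and Taxon 5 — a synapomorphy uniting that clade.
II (derived state 'absent') is unique to Taxon 5 (autapomorphy; uninformative for grouping).
Only Taxon 2, Taxon 6, and Taxon 7 show the derived state 'absent' for III, supporting them as a clade.
IV (derived state 'present') is shared by Taxon 2 and Taxon 6 — a synapomorphy uniting that clade.
All ingroup taxa share the derived state 'present' for V; it defines the ingroup but does not resolve relationships within it.
VI (derived state 'present') is unique to Taxon 6 (autapomorphy; uninformative for grouping).
Most parsimonious ingroup topology: ((Taxon 7,(Taxon 6,Taxon 2)),(Taxon 1,Taxon 5)).
Taxon 7 and Taxon 6 share a more recent common ancestor with each other than either does with Taxon 1, so Taxon 1 is the least closely related of the three.

Taxon 1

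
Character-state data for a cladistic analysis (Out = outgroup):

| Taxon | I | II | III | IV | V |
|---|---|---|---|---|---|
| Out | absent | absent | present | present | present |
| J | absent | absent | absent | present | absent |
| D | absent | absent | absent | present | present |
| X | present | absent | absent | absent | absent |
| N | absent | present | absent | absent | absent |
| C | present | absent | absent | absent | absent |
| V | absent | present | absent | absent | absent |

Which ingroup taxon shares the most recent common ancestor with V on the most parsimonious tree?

Character polarity is set by the outgroup: the derived state is whichever differs from the outgroup's state, so for III, IV, V the derived state is 'absent', and for the remaining characters it is 'present'.
I (derived state 'present') is shared by C and X — a synapomorphy uniting that clade.
II: derived state 'present' in N and V only — synapomorphy for {N, V}.
All ingroup taxa share the derived state 'absent' for III; it defines the ingroup but does not resolve relationships within it.
IV: derived state 'absent' in C, N, V, and X only — synapomorphy for {C, N, V, X}.
V: derived state 'absent' in C, J, N, V, and X only — synapomorphy for {C, J, N, V, X}.
Most parsimonious ingroup topology: ((J,((X,C),(N,V))),D).
V and N form a cherry on this tree, so they are sister taxa.

N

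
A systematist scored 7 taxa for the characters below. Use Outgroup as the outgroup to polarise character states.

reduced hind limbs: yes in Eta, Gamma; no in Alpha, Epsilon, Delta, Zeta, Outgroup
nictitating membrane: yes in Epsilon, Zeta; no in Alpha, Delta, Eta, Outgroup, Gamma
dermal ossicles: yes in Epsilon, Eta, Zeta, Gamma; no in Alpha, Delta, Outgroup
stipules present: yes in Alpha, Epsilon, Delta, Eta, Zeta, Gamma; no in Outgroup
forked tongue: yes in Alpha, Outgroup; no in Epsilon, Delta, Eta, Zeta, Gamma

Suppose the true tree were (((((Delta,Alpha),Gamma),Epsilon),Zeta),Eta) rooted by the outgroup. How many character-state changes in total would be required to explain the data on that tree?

9

Map each character onto (((((Delta,Alpha),Gamma),Epsilon),Zeta),Eta) (rooted by Outgroup) and count the minimum state changes it requires (Fitch parsimony):
reduced hind limbs: 2; nictitating membrane: 2; dermal ossicles: 2; stipules present: 1; forked tongue: 2.
Total tree length = 9.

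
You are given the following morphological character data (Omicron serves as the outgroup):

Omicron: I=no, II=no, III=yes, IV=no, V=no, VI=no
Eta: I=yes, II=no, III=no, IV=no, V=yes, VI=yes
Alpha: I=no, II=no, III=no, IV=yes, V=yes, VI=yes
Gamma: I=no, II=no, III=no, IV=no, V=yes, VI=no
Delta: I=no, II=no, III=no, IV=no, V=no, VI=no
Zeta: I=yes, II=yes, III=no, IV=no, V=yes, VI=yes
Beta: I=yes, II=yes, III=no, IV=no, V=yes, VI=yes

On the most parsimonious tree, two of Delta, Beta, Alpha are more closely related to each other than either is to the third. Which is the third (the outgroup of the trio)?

Character polarity is set by the outgroup: the derived state is whichever differs from the outgroup's state, so for III the derived state is 'no', and for the remaining characters it is 'yes'.
I: derived state 'yes' in Beta, Eta, and Zeta only — synapomorphy for {Beta, Eta, Zeta}.
II (derived state 'yes') is shared by Beta and Zeta — a synapomorphy uniting that clade.
III (derived state 'no') is shared by all ingroup taxa — unites the whole ingroup.
IV (derived state 'yes') is unique to Alpha (autapomorphy; uninformative for grouping).
V: derived state 'yes' in Alpha, Beta, Eta, Gamma, and Zeta only — synapomorphy for {Alpha, Beta, Eta, Gamma, Zeta}.
VI (derived state 'yes') is shared by Alpha, Beta, Eta, and Zeta — a synapomorphy uniting that clade.
Most parsimonious ingroup topology: ((((Eta,(Zeta,Beta)),Alpha),Gamma),Delta).
Beta and Alpha share a more recent common ancestor with each other than either does with Delta, so Delta is the least closely related of the three.

Delta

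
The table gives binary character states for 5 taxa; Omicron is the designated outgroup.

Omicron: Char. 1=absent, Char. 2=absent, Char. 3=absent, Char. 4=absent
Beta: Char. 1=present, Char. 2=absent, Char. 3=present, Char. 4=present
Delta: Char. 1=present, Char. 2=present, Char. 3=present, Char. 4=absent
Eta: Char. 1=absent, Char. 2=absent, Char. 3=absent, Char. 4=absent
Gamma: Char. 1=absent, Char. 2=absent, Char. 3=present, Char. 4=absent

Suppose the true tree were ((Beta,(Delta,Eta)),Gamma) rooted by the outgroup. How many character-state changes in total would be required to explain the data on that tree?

6

Map each character onto ((Beta,(Delta,Eta)),Gamma) (rooted by Omicron) and count the minimum state changes it requires (Fitch parsimony):
Char. 1: 2; Char. 2: 1; Char. 3: 2; Char. 4: 1.
Total tree length = 6.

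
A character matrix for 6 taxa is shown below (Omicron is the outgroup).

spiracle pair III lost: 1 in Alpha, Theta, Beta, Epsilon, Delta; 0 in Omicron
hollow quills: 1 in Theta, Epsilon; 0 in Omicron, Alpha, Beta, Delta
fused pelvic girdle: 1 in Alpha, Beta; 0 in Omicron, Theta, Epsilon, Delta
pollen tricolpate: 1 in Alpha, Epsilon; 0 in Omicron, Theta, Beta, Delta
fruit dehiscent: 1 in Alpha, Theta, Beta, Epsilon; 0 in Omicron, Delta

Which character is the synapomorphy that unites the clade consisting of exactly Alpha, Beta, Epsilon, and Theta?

The outgroup has state '0' for every character, so '1' is the derived state throughout.
spiracle pair III lost (derived state '1') is shared by all ingroup taxa — unites the whole ingroup.
Only Epsilon and Theta show the derived state '1' for hollow quills, supporting them as a clade.
fused pelvic girdle: derived state '1' in Alpha and Beta only — synapomorphy for {Alpha, Beta}.
pollen tricolpate (state '1') occurs in Alpha and Epsilon but conflicts with the nesting implied by the other characters — most parsimoniously interpreted as homoplasy.
fruit dehiscent (derived state '1') is shared by Alpha, Beta, Epsilon, and Theta — a synapomorphy uniting that clade.
Most parsimonious ingroup topology: (((Alpha,Beta),(Theta,Epsilon)),Delta).
The clade {Alpha, Beta, Epsilon, Theta} is supported by fruit dehiscent: its derived state '1' occurs in exactly those taxa and in no other taxon (including the outgroup).

fruit dehiscent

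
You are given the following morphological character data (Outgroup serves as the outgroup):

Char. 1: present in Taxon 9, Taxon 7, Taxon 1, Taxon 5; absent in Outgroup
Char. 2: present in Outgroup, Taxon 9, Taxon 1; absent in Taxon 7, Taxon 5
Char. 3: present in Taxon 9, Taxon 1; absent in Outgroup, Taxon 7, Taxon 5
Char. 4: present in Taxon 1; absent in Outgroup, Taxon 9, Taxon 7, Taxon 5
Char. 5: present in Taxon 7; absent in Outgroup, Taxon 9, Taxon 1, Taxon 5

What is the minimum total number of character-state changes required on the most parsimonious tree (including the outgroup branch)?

5

Character polarity is set by the outgroup: the derived state is whichever differs from the outgroup's state, so for Char. 2 the derived state is 'absent', and for the remaining characters it is 'present'.
All ingroup taxa share the derived state 'present' for Char. 1; it defines the ingroup but does not resolve relationships within it.
Only Taxon 5 and Taxon 7 show the derived state 'absent' for Char. 2, supporting them as a clade.
Only Taxon 1 and Taxon 9 show the derived state 'present' for Char. 3, supporting them as a clade.
Char. 4 (derived state 'present') is unique to Taxon 1 (autapomorphy; uninformative for grouping).
Char. 5: derived state 'present' in Taxon 7 only — an autapomorphy, so it tells us nothing about relationships among taxa.
Most parsimonious ingroup topology: ((Taxon 9,Taxon 1),(Taxon 7,Taxon 5)).
Changes per character on this tree: Char. 1: 1; Char. 2: 1; Char. 3: 1; Char. 4: 1; Char. 5: 1.
Total = 5.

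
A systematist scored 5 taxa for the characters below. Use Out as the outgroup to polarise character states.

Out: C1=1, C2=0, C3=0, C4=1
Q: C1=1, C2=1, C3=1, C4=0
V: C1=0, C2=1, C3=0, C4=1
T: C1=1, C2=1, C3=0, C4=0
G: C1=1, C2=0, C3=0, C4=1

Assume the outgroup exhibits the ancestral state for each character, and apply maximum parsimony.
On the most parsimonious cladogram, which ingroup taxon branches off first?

Character polarity is set by the outgroup: the derived state is whichever differs from the outgroup's state, so for C1, C4 the derived state is '0', and for the remaining characters it is '1'.
C1: derived state '0' in V only — an autapomorphy, so it tells us nothing about relationships among taxa.
Only Q, T, and V show the derived state '1' for C2, supporting them as a clade.
C3: derived state '1' in Q only — an autapomorphy, so it tells us nothing about relationships among taxa.
C4 (derived state '0') is shared by Q and T — a synapomorphy uniting that clade.
Most parsimonious ingroup topology: (((Q,T),V),G).
G is sister to the clade containing all other ingroup taxa, so it is the earliest-diverging (most basal) ingroup lineage.

G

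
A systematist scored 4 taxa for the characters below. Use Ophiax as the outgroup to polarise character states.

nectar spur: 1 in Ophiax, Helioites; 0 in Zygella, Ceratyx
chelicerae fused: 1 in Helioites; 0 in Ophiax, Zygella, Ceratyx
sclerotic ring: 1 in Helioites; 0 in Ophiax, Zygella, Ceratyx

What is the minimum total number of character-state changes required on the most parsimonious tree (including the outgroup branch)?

Character polarity is set by the outgroup: the derived state is whichever differs from the outgroup's state, so for nectar spur the derived state is '0', and for the remaining characters it is '1'.
nectar spur: derived state '0' in Ceratyx and Zygella only — synapomorphy for {Ceratyx, Zygella}.
chelicerae fused (derived state '1') is unique to Helioites (autapomorphy; uninformative for grouping).
sclerotic ring: derived state '1' in Helioites only — an autapomorphy, so it tells us nothing about relationships among taxa.
Most parsimonious ingroup topology: ((Zygella,Ceratyx),Helioites).
Changes per character on this tree: nectar spur: 1; chelicerae fused: 1; sclerotic ring: 1.
Total = 3.

3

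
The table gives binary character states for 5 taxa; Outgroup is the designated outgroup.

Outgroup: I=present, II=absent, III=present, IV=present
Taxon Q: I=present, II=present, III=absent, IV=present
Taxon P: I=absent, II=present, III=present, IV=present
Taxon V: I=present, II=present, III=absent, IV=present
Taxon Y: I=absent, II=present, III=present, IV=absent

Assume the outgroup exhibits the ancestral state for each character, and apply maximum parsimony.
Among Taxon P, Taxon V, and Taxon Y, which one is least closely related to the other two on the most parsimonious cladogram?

Taxon V

Character polarity is set by the outgroup: the derived state is whichever differs from the outgroup's state, so for I, III, IV the derived state is 'absent', and for the remaining characters it is 'present'.
I (derived state 'absent') is shared by Taxon P and Taxon Y — a synapomorphy uniting that clade.
All ingroup taxa share the derived state 'present' for II; it defines the ingroup but does not resolve relationships within it.
Only Taxon Q and Taxon V show the derived state 'absent' for III, supporting them as a clade.
IV: derived state 'absent' in Taxon Y only — an autapomorphy, so it tells us nothing about relationships among taxa.
Most parsimonious ingroup topology: ((Taxon Q,Taxon V),(Taxon P,Taxon Y)).
Taxon Y and Taxon P share a more recent common ancestor with each other than either does with Taxon V, so Taxon V is the least closely related of the three.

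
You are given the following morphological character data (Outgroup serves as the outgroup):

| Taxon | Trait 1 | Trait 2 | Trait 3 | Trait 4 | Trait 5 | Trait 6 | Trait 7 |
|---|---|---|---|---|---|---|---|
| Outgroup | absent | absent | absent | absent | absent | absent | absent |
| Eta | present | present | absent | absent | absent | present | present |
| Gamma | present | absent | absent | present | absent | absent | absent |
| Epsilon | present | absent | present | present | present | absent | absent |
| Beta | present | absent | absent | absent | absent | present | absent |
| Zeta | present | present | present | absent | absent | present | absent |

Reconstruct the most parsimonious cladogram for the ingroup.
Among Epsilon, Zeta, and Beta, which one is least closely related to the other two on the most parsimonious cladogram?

Epsilon

The outgroup has state 'absent' for every character, so 'present' is the derived state throughout.
All ingroup taxa share the derived state 'present' for Trait 1; it defines the ingroup but does not resolve relationships within it.
Only Eta and Zeta show the derived state 'present' for Trait 2, supporting them as a clade.
Trait 3 groups Epsilon and Zeta, which is incompatible with the clades supported by the remaining characters; treating it as convergent (homoplasy) costs fewer steps than any alternative tree.
Trait 4 (derived state 'present') is shared by Epsilon and Gamma — a synapomorphy uniting that clade.
Trait 5: derived state 'present' in Epsilon only — an autapomorphy, so it tells us nothing about relationships among taxa.
Only Beta, Eta, and Zeta show the derived state 'present' for Trait 6, supporting them as a clade.
Trait 7: derived state 'present' in Eta only — an autapomorphy, so it tells us nothing about relationships among taxa.
Most parsimonious ingroup topology: (((Eta,Zeta),Beta),(Gamma,Epsilon)).
Zeta and Beta share a more recent common ancestor with each other than either does with Epsilon, so Epsilon is the least closely related of the three.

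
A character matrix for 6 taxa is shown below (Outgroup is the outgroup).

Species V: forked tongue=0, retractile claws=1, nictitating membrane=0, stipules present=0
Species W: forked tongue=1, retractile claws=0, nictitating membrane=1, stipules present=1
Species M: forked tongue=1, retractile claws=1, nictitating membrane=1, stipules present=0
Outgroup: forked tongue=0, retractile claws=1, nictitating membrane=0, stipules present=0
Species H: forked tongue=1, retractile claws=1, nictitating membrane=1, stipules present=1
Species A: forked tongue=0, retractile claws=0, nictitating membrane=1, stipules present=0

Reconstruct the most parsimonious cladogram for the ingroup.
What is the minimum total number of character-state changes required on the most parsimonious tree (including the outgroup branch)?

Character polarity is set by the outgroup: the derived state is whichever differs from the outgroup's state, so for retractile claws the derived state is '0', and for the remaining characters it is '1'.
forked tongue (derived state '1') is shared by Species H, Species M, and Species W — a synapomorphy uniting that clade.
retractile claws (state '0') occurs in Species A and Species W but conflicts with the nesting implied by the other characters — most parsimoniously interpreted as homoplasy.
nictitating membrane: derived state '1' in Species A, Species H, Species M, and Species W only — synapomorphy for {Species A, Species H, Species M, Species W}.
stipules present (derived state '1') is shared by Species H and Species W — a synapomorphy uniting that clade.
Most parsimonious ingroup topology: ((Species A,(Species M,(Species H,Species W))),Species V).
Changes per character on this tree: forked tongue: 1; retractile claws: 2; nictitating membrane: 1; stipules present: 1.
Total = 5.

5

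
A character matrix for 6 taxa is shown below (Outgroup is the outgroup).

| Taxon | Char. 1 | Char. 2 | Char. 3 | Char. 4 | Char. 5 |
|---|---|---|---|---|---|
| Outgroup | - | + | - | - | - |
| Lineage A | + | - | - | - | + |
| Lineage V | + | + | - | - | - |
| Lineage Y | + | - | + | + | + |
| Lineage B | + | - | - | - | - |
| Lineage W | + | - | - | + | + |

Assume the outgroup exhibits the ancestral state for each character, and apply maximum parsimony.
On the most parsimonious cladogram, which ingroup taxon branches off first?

Lineage V

Character polarity is set by the outgroup: the derived state is whichever differs from the outgroup's state, so for Char. 2 the derived state is '-', and for the remaining characters it is '+'.
All ingroup taxa share the derived state '+' for Char. 1; it defines the ingroup but does not resolve relationships within it.
Only Lineage A, Lineage B, Lineage W, and Lineage Y show the derived state '-' for Char. 2, supporting them as a clade.
Char. 3 (derived state '+') is unique to Lineage Y (autapomorphy; uninformative for grouping).
Char. 4 (derived state '+') is shared by Lineage W and Lineage Y — a synapomorphy uniting that clade.
Only Lineage A, Lineage W, and Lineage Y show the derived state '+' for Char. 5, supporting them as a clade.
Most parsimonious ingroup topology: (((Lineage A,(Lineage Y,Lineage W)),Lineage B),Lineage V).
Lineage V is sister to the clade containing all other ingroup taxa, so it is the earliest-diverging (most basal) ingroup lineage.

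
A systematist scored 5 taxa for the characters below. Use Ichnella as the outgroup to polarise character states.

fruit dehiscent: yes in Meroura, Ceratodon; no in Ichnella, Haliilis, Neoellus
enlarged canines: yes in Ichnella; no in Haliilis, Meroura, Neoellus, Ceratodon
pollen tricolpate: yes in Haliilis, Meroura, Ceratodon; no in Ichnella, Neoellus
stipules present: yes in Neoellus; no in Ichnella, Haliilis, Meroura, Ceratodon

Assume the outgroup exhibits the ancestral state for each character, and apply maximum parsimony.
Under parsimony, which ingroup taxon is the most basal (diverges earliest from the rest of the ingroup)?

Character polarity is set by the outgroup: the derived state is whichever differs from the outgroup's state, so for enlarged canines the derived state is 'no', and for the remaining characters it is 'yes'.
fruit dehiscent: derived state 'yes' in Ceratodon and Meroura only — synapomorphy for {Ceratodon, Meroura}.
All ingroup taxa share the derived state 'no' for enlarged canines; it defines the ingroup but does not resolve relationships within it.
pollen tricolpate (derived state 'yes') is shared by Ceratodon, Haliilis, and Meroura — a synapomorphy uniting that clade.
stipules present: derived state 'yes' in Neoellus only — an autapomorphy, so it tells us nothing about relationships among taxa.
Most parsimonious ingroup topology: ((Haliilis,(Meroura,Ceratodon)),Neoellus).
Neoellus is sister to the clade containing all other ingroup taxa, so it is the earliest-diverging (most basal) ingroup lineage.

Neoellus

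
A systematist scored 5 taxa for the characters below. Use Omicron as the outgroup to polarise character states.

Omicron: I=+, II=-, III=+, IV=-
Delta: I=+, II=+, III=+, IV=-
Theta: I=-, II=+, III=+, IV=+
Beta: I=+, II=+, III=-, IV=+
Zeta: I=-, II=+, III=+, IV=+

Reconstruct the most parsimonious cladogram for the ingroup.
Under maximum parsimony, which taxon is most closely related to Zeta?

Character polarity is set by the outgroup: the derived state is whichever differs from the outgroup's state, so for I, III the derived state is '-', and for the remaining characters it is '+'.
I (derived state '-') is shared by Theta and Zeta — a synapomorphy uniting that clade.
All ingroup taxa share the derived state '+' for II; it defines the ingroup but does not resolve relationships within it.
III (derived state '-') is unique to Beta (autapomorphy; uninformative for grouping).
IV: derived state '+' in Beta, Theta, and Zeta only — synapomorphy for {Beta, Theta, Zeta}.
Most parsimonious ingroup topology: (Delta,((Theta,Zeta),Beta)).
Zeta and Theta form a cherry on this tree, so they are sister taxa.

Theta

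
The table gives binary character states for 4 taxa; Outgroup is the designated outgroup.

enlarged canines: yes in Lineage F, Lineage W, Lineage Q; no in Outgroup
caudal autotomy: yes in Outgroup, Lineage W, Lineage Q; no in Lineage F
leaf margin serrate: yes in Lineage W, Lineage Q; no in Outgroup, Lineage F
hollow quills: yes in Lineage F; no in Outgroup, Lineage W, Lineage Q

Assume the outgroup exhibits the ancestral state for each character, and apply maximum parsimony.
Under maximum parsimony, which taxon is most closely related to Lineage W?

Lineage Q

Character polarity is set by the outgroup: the derived state is whichever differs from the outgroup's state, so for caudal autotomy the derived state is 'no', and for the remaining characters it is 'yes'.
enlarged canines (derived state 'yes') is shared by all ingroup taxa — unites the whole ingroup.
caudal autotomy: derived state 'no' in Lineage F only — an autapomorphy, so it tells us nothing about relationships among taxa.
Only Lineage Q and Lineage W show the derived state 'yes' for leaf margin serrate, supporting them as a clade.
hollow quills (derived state 'yes') is unique to Lineage F (autapomorphy; uninformative for grouping).
Most parsimonious ingroup topology: (Lineage F,(Lineage W,Lineage Q)).
Lineage W and Lineage Q form a cherry on this tree, so they are sister taxa.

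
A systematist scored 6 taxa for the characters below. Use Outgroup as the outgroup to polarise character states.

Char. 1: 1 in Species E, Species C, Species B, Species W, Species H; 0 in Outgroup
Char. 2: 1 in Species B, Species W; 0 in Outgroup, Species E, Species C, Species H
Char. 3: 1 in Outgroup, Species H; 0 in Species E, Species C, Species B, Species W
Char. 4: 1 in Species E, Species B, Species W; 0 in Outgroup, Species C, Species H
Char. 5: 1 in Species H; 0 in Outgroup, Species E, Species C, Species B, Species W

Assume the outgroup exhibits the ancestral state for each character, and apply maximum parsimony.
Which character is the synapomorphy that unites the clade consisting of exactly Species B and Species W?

Char. 2

Character polarity is set by the outgroup: the derived state is whichever differs from the outgroup's state, so for Char. 3 the derived state is '0', and for the remaining characters it is '1'.
Char. 1 (derived state '1') is shared by all ingroup taxa — unites the whole ingroup.
Char. 2: derived state '1' in Species B and Species W only — synapomorphy for {Species B, Species W}.
Only Species B, Species C, Species E, and Species W show the derived state '0' for Char. 3, supporting them as a clade.
Char. 4 (derived state '1') is shared by Species B, Species E, and Species W — a synapomorphy uniting that clade.
Char. 5: derived state '1' in Species H only — an autapomorphy, so it tells us nothing about relationships among taxa.
Most parsimonious ingroup topology: (((Species E,(Species B,Species W)),Species C),Species H).
The clade {Species B, Species W} is supported by Char. 2: its derived state '1' occurs in exactly those taxa and in no other taxon (including the outgroup).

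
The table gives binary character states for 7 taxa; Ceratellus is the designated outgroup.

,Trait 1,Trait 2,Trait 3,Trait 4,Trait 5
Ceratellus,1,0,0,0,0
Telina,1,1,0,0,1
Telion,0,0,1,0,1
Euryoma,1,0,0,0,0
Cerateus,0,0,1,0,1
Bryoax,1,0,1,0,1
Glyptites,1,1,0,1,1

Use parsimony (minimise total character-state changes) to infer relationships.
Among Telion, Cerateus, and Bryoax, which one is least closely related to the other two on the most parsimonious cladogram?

Character polarity is set by the outgroup: the derived state is whichever differs from the outgroup's state, so for Trait 1 the derived state is '0', and for the remaining characters it is '1'.
Trait 1 (derived state '0') is shared by Cerateus and Telion — a synapomorphy uniting that clade.
Trait 2: derived state '1' in Glyptites and Telina only — synapomorphy for {Glyptites, Telina}.
Trait 3 (derived state '1') is shared by Bryoax, Cerateus, and Telion — a synapomorphy uniting that clade.
Trait 4: derived state '1' in Glyptites only — an autapomorphy, so it tells us nothing about relationships among taxa.
Trait 5: derived state '1' in Bryoax, Cerateus, Glyptites, Telina, and Telion only — synapomorphy for {Bryoax, Cerateus, Glyptites, Telina, Telion}.
Most parsimonious ingroup topology: (((Telina,Glyptites),((Telion,Cerateus),Bryoax)),Euryoma).
Telion and Cerateus share a more recent common ancestor with each other than either does with Bryoax, so Bryoax is the least closely related of the three.

Bryoax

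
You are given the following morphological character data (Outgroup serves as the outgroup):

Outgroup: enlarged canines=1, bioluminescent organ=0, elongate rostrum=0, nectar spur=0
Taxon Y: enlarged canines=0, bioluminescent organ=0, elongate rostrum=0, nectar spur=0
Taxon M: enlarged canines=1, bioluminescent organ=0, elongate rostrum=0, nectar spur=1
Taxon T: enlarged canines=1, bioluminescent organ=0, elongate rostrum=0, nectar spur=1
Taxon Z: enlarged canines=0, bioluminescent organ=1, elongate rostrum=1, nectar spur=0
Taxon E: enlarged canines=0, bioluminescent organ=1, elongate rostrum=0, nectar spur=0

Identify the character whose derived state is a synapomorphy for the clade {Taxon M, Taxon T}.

Character polarity is set by the outgroup: the derived state is whichever differs from the outgroup's state, so for enlarged canines the derived state is '0', and for the remaining characters it is '1'.
enlarged canines: derived state '0' in Taxon E, Taxon Y, and Taxon Z only — synapomorphy for {Taxon E, Taxon Y, Taxon Z}.
bioluminescent organ (derived state '1') is shared by Taxon E and Taxon Z — a synapomorphy uniting that clade.
elongate rostrum (derived state '1') is unique to Taxon Z (autapomorphy; uninformative for grouping).
Only Taxon M and Taxon T show the derived state '1' for nectar spur, supporting them as a clade.
Most parsimonious ingroup topology: (((Taxon Z,Taxon E),Taxon Y),(Taxon M,Taxon T)).
The clade {Taxon M, Taxon T} is supported by nectar spur: its derived state '1' occurs in exactly those taxa and in no other taxon (including the outgroup).

nectar spur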